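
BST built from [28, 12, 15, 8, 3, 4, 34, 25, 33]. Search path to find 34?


BST root = 28
Search for 34: compare at each node
Path: [28, 34]


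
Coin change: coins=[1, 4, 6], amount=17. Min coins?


dp[0]=0; dp[i]=1+min(dp[i-c] for c in coins)
...dp[12]=2, dp[13]=3, dp[14]=3, dp[15]=4, dp[16]=3, dp[17]=4
Minimum coins for 17 = 4


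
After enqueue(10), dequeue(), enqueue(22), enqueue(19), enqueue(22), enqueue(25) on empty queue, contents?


enqueue(10) -> [10]
dequeue() returns 10 -> []
enqueue(22) -> [22]
enqueue(19) -> [22, 19]
enqueue(22) -> [22, 19, 22]
enqueue(25) -> [22, 19, 22, 25]
Final queue (front to back): [22, 19, 22, 25]


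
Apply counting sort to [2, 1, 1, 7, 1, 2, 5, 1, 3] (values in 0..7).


Count array: [0, 4, 2, 1, 0, 1, 0, 1]
Reconstruct: [1, 1, 1, 1, 2, 2, 3, 5, 7]


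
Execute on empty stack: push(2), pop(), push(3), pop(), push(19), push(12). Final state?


push(2) -> [2]
pop() returns 2 -> []
push(3) -> [3]
pop() returns 3 -> []
push(19) -> [19]
push(12) -> [19, 12]
Final stack (bottom to top): [19, 12]


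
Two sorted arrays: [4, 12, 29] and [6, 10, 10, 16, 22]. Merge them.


Compare heads, take smaller each step.
Merged: [4, 6, 10, 10, 12, 16, 22, 29]


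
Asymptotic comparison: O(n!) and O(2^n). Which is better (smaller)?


exponential grows slower than factorial
O(2^n) is asymptotically smaller; O(n!) grows faster


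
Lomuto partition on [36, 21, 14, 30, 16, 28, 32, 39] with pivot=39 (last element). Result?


Elements <= 39 go left of pivot.
Result: [36, 21, 14, 30, 16, 28, 32, 39], pivot at index 7


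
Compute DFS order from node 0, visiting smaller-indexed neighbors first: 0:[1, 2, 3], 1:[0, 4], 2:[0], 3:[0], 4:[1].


DFS stack-based: start with [0]
Visit order: [0, 1, 4, 2, 3]


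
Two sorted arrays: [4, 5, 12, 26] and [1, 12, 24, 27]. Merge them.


Compare heads, take smaller each step.
Merged: [1, 4, 5, 12, 12, 24, 26, 27]


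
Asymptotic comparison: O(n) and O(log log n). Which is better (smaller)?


double-logarithmic grows slower than linear
O(log log n) is asymptotically smaller; O(n) grows faster


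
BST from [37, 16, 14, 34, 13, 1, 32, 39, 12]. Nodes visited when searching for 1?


BST root = 37
Search for 1: compare at each node
Path: [37, 16, 14, 13, 1]


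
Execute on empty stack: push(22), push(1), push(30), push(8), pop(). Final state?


push(22) -> [22]
push(1) -> [22, 1]
push(30) -> [22, 1, 30]
push(8) -> [22, 1, 30, 8]
pop() returns 8 -> [22, 1, 30]
Final stack (bottom to top): [22, 1, 30]


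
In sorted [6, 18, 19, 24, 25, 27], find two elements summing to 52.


Two pointers: lo=0, hi=5
Found pair: (25, 27) summing to 52


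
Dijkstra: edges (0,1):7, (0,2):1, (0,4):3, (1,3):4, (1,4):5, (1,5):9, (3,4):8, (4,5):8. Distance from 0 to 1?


Dijkstra from 0:
Distances: {0: 0, 1: 7, 2: 1, 3: 11, 4: 3, 5: 11}
Shortest distance to 1 = 7, path = [0, 1]


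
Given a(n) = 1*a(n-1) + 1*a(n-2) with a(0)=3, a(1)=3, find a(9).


Build bottom-up:
...a(7)=63, a(8)=102, a(9)=1*102+1*63=165


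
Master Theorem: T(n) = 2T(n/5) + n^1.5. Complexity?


a=2, b=5, c=1.5. log_5(2)=0.431 < c=1.5. Case 3: O(n^c) = O(n^1.500)
Complexity: O(n^1.500)


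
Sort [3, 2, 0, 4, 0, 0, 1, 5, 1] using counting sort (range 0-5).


Count array: [3, 2, 1, 1, 1, 1]
Reconstruct: [0, 0, 0, 1, 1, 2, 3, 4, 5]


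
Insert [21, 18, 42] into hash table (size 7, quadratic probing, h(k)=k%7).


Insertions: 21->slot 0; 18->slot 4; 42->slot 1
Table: [21, 42, None, None, 18, None, None]


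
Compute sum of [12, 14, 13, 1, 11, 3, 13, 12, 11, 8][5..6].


Prefix sums: [0, 12, 26, 39, 40, 51, 54, 67, 79, 90, 98]
Sum[5..6] = prefix[7] - prefix[5] = 67 - 51 = 16


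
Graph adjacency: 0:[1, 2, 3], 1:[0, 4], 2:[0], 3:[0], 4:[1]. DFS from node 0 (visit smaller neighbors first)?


DFS stack-based: start with [0]
Visit order: [0, 1, 4, 2, 3]


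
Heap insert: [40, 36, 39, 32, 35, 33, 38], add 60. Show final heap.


Append 60: [40, 36, 39, 32, 35, 33, 38, 60]
Bubble up: swap idx 7(60) with idx 3(32); swap idx 3(60) with idx 1(36); swap idx 1(60) with idx 0(40)
Result: [60, 40, 39, 36, 35, 33, 38, 32]


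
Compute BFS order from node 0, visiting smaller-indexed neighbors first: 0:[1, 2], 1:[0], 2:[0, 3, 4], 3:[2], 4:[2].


BFS queue: start with [0]
Visit order: [0, 1, 2, 3, 4]


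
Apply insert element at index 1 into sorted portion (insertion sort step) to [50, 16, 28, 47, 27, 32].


After one pass: [16, 50, 28, 47, 27, 32]


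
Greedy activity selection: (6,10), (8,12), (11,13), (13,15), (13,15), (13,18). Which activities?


Greedy: pick earliest-ending, then skip overlaps.
Selected (3 activities): [(6, 10), (11, 13), (13, 15)]


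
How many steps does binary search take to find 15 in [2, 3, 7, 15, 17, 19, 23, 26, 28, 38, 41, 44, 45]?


Search for 15:
[0,12] mid=6 arr[6]=23
[0,5] mid=2 arr[2]=7
[3,5] mid=4 arr[4]=17
[3,3] mid=3 arr[3]=15
Total: 4 comparisons


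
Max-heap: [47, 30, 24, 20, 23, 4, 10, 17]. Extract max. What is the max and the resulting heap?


Max = 47
Replace root with last, heapify down
Resulting heap: [30, 23, 24, 20, 17, 4, 10]


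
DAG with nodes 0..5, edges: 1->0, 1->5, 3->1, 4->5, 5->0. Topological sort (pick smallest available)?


Kahn's algorithm, process smallest node first
Order: [2, 3, 1, 4, 5, 0]


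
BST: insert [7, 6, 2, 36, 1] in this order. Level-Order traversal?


Root = 7; build tree by BST insertion.
Level-Order traversal: [7, 6, 36, 2, 1]


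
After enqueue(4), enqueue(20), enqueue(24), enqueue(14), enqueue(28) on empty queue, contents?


enqueue(4) -> [4]
enqueue(20) -> [4, 20]
enqueue(24) -> [4, 20, 24]
enqueue(14) -> [4, 20, 24, 14]
enqueue(28) -> [4, 20, 24, 14, 28]
Final queue (front to back): [4, 20, 24, 14, 28]


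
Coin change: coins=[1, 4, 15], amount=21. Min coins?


dp[0]=0; dp[i]=1+min(dp[i-c] for c in coins)
...dp[16]=2, dp[17]=3, dp[18]=4, dp[19]=2, dp[20]=3, dp[21]=4
Minimum coins for 21 = 4


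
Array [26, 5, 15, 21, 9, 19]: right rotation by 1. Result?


Right rotate by 1: [19, 26, 5, 15, 21, 9]


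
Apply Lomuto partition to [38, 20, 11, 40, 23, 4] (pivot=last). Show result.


Elements <= 4 go left of pivot.
Result: [4, 20, 11, 40, 23, 38], pivot at index 0


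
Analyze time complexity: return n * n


Analysis: constant-time operation, no loop
Complexity: O(1)


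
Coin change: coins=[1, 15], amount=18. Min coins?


dp[0]=0; dp[i]=1+min(dp[i-c] for c in coins)
...dp[13]=13, dp[14]=14, dp[15]=1, dp[16]=2, dp[17]=3, dp[18]=4
Minimum coins for 18 = 4


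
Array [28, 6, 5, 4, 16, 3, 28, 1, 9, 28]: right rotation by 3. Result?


Right rotate by 3: [1, 9, 28, 28, 6, 5, 4, 16, 3, 28]


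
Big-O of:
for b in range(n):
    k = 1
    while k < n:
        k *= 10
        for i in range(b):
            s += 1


Per nesting level: O(n) * O(log n) * O(n) [triangular over b] = O(n^2 log n)
Complexity: O(n^2 log n)


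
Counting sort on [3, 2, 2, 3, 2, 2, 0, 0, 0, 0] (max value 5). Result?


Count array: [4, 0, 4, 2, 0, 0]
Reconstruct: [0, 0, 0, 0, 2, 2, 2, 2, 3, 3]


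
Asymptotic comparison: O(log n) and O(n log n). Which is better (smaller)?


logarithmic grows slower than linearithmic
O(log n) is asymptotically smaller; O(n log n) grows faster


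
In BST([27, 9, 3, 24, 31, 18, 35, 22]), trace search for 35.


BST root = 27
Search for 35: compare at each node
Path: [27, 31, 35]


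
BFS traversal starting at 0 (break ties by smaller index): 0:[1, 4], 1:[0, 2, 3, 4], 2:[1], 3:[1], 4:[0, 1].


BFS queue: start with [0]
Visit order: [0, 1, 4, 2, 3]


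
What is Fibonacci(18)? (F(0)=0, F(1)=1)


F(n)=F(n-1)+F(n-2)
...F(16)=987, F(17)=1597, F(18)=2584


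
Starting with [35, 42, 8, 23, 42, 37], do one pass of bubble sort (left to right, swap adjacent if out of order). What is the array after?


After one pass: [35, 8, 23, 42, 37, 42]


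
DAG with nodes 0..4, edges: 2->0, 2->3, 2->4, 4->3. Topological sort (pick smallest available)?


Kahn's algorithm, process smallest node first
Order: [1, 2, 0, 4, 3]


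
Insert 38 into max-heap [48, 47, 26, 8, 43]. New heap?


Append 38: [48, 47, 26, 8, 43, 38]
Bubble up: swap idx 5(38) with idx 2(26)
Result: [48, 47, 38, 8, 43, 26]


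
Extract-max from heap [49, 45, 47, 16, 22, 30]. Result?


Max = 49
Replace root with last, heapify down
Resulting heap: [47, 45, 30, 16, 22]


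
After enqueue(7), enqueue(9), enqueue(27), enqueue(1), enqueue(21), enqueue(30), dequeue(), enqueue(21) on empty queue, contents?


enqueue(7) -> [7]
enqueue(9) -> [7, 9]
enqueue(27) -> [7, 9, 27]
enqueue(1) -> [7, 9, 27, 1]
enqueue(21) -> [7, 9, 27, 1, 21]
enqueue(30) -> [7, 9, 27, 1, 21, 30]
dequeue() returns 7 -> [9, 27, 1, 21, 30]
enqueue(21) -> [9, 27, 1, 21, 30, 21]
Final queue (front to back): [9, 27, 1, 21, 30, 21]


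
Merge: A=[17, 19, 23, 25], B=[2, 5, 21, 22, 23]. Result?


Compare heads, take smaller each step.
Merged: [2, 5, 17, 19, 21, 22, 23, 23, 25]


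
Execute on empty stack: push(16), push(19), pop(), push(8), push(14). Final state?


push(16) -> [16]
push(19) -> [16, 19]
pop() returns 19 -> [16]
push(8) -> [16, 8]
push(14) -> [16, 8, 14]
Final stack (bottom to top): [16, 8, 14]


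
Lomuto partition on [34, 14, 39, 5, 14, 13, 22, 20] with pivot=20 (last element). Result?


Elements <= 20 go left of pivot.
Result: [14, 5, 14, 13, 20, 34, 22, 39], pivot at index 4


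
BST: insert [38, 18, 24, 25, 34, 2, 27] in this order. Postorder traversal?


Root = 38; build tree by BST insertion.
Postorder traversal: [2, 27, 34, 25, 24, 18, 38]


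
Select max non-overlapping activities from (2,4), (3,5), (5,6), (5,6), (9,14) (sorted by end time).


Greedy: pick earliest-ending, then skip overlaps.
Selected (3 activities): [(2, 4), (5, 6), (9, 14)]


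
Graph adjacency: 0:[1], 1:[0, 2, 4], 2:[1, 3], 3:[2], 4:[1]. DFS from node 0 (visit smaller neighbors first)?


DFS stack-based: start with [0]
Visit order: [0, 1, 2, 3, 4]


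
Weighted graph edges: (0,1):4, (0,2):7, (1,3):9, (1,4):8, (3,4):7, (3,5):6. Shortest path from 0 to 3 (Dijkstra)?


Dijkstra from 0:
Distances: {0: 0, 1: 4, 2: 7, 3: 13, 4: 12, 5: 19}
Shortest distance to 3 = 13, path = [0, 1, 3]


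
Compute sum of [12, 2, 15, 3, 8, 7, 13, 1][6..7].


Prefix sums: [0, 12, 14, 29, 32, 40, 47, 60, 61]
Sum[6..7] = prefix[8] - prefix[6] = 61 - 47 = 14


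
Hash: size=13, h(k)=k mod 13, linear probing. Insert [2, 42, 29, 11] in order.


Insertions: 2->slot 2; 42->slot 3; 29->slot 4; 11->slot 11
Table: [None, None, 2, 42, 29, None, None, None, None, None, None, 11, None]


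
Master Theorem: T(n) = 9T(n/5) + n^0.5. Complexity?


a=9, b=5, c=0.5. log_5(9)=1.365 > c=0.5. Case 1: O(n^log_b(a)) = O(n^1.365)
Complexity: O(n^1.365)


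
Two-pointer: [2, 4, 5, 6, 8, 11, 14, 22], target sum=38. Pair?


Two pointers: lo=0, hi=7
No pair sums to 38


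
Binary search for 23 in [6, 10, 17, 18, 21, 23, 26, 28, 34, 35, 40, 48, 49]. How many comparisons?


Search for 23:
[0,12] mid=6 arr[6]=26
[0,5] mid=2 arr[2]=17
[3,5] mid=4 arr[4]=21
[5,5] mid=5 arr[5]=23
Total: 4 comparisons


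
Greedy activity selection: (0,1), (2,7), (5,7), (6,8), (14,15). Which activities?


Greedy: pick earliest-ending, then skip overlaps.
Selected (3 activities): [(0, 1), (2, 7), (14, 15)]


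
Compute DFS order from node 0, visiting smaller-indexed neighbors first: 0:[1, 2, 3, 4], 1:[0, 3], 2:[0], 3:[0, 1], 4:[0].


DFS stack-based: start with [0]
Visit order: [0, 1, 3, 2, 4]


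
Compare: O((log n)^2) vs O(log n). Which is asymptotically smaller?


logarithmic grows slower than polylogarithmic
O(log n) is asymptotically smaller; O((log n)^2) grows faster


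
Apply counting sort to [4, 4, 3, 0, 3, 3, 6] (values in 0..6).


Count array: [1, 0, 0, 3, 2, 0, 1]
Reconstruct: [0, 3, 3, 3, 4, 4, 6]


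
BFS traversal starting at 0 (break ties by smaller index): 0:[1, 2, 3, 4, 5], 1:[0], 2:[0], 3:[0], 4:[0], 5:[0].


BFS queue: start with [0]
Visit order: [0, 1, 2, 3, 4, 5]


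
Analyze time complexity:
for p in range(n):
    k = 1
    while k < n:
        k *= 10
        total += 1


Per nesting level: O(n) * O(log n) = O(n log n)
Complexity: O(n log n)


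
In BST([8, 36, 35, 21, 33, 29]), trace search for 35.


BST root = 8
Search for 35: compare at each node
Path: [8, 36, 35]


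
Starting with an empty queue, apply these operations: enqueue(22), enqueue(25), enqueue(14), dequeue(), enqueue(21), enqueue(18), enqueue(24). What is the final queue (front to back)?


enqueue(22) -> [22]
enqueue(25) -> [22, 25]
enqueue(14) -> [22, 25, 14]
dequeue() returns 22 -> [25, 14]
enqueue(21) -> [25, 14, 21]
enqueue(18) -> [25, 14, 21, 18]
enqueue(24) -> [25, 14, 21, 18, 24]
Final queue (front to back): [25, 14, 21, 18, 24]


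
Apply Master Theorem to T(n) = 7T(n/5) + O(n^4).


a=7, b=5, c=4. log_5(7)=1.209 < c=4. Case 3: O(n^c) = O(n^4)
Complexity: O(n^4)


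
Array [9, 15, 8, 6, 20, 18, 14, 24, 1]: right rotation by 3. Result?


Right rotate by 3: [14, 24, 1, 9, 15, 8, 6, 20, 18]


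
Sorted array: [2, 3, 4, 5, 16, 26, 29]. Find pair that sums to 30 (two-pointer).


Two pointers: lo=0, hi=6
Found pair: (4, 26) summing to 30


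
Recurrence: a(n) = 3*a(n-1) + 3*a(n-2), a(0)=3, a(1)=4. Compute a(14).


Build bottom-up:
...a(12)=12266883, a(13)=46507284, a(14)=3*46507284+3*12266883=176322501


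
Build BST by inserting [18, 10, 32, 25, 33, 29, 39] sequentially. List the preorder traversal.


Root = 18; build tree by BST insertion.
Preorder traversal: [18, 10, 32, 25, 29, 33, 39]


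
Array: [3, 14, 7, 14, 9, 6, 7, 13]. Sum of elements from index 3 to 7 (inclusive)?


Prefix sums: [0, 3, 17, 24, 38, 47, 53, 60, 73]
Sum[3..7] = prefix[8] - prefix[3] = 73 - 24 = 49


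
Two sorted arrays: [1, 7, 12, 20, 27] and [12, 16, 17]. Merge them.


Compare heads, take smaller each step.
Merged: [1, 7, 12, 12, 16, 17, 20, 27]


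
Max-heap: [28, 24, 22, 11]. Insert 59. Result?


Append 59: [28, 24, 22, 11, 59]
Bubble up: swap idx 4(59) with idx 1(24); swap idx 1(59) with idx 0(28)
Result: [59, 28, 22, 11, 24]


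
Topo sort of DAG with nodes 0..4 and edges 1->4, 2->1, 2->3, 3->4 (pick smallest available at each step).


Kahn's algorithm, process smallest node first
Order: [0, 2, 1, 3, 4]


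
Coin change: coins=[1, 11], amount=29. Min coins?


dp[0]=0; dp[i]=1+min(dp[i-c] for c in coins)
...dp[24]=4, dp[25]=5, dp[26]=6, dp[27]=7, dp[28]=8, dp[29]=9
Minimum coins for 29 = 9


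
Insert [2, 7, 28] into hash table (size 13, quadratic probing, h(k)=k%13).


Insertions: 2->slot 2; 7->slot 7; 28->slot 3
Table: [None, None, 2, 28, None, None, None, 7, None, None, None, None, None]


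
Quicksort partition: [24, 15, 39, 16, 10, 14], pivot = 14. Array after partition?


Elements <= 14 go left of pivot.
Result: [10, 14, 39, 16, 24, 15], pivot at index 1


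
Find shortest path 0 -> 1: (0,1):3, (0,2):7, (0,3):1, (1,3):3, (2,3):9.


Dijkstra from 0:
Distances: {0: 0, 1: 3, 2: 7, 3: 1}
Shortest distance to 1 = 3, path = [0, 1]


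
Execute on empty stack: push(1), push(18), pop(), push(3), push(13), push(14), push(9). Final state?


push(1) -> [1]
push(18) -> [1, 18]
pop() returns 18 -> [1]
push(3) -> [1, 3]
push(13) -> [1, 3, 13]
push(14) -> [1, 3, 13, 14]
push(9) -> [1, 3, 13, 14, 9]
Final stack (bottom to top): [1, 3, 13, 14, 9]


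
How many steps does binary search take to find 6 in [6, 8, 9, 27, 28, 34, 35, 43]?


Search for 6:
[0,7] mid=3 arr[3]=27
[0,2] mid=1 arr[1]=8
[0,0] mid=0 arr[0]=6
Total: 3 comparisons


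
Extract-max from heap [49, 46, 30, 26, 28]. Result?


Max = 49
Replace root with last, heapify down
Resulting heap: [46, 28, 30, 26]


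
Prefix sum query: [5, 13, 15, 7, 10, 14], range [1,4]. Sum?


Prefix sums: [0, 5, 18, 33, 40, 50, 64]
Sum[1..4] = prefix[5] - prefix[1] = 50 - 5 = 45


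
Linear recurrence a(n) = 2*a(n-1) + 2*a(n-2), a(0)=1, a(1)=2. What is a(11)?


Build bottom-up:
...a(9)=6688, a(10)=18272, a(11)=2*18272+2*6688=49920


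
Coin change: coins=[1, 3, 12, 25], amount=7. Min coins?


dp[0]=0; dp[i]=1+min(dp[i-c] for c in coins)
...dp[2]=2, dp[3]=1, dp[4]=2, dp[5]=3, dp[6]=2, dp[7]=3
Minimum coins for 7 = 3


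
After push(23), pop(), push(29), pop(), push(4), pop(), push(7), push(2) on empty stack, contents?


push(23) -> [23]
pop() returns 23 -> []
push(29) -> [29]
pop() returns 29 -> []
push(4) -> [4]
pop() returns 4 -> []
push(7) -> [7]
push(2) -> [7, 2]
Final stack (bottom to top): [7, 2]


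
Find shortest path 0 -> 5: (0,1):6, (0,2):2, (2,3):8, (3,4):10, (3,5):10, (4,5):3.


Dijkstra from 0:
Distances: {0: 0, 1: 6, 2: 2, 3: 10, 4: 20, 5: 20}
Shortest distance to 5 = 20, path = [0, 2, 3, 5]


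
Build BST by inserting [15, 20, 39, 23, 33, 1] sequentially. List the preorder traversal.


Root = 15; build tree by BST insertion.
Preorder traversal: [15, 1, 20, 39, 23, 33]


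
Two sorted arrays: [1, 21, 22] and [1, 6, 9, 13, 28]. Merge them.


Compare heads, take smaller each step.
Merged: [1, 1, 6, 9, 13, 21, 22, 28]


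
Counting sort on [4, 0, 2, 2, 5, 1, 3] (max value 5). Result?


Count array: [1, 1, 2, 1, 1, 1]
Reconstruct: [0, 1, 2, 2, 3, 4, 5]


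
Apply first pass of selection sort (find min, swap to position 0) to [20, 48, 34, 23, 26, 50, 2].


After one pass: [2, 48, 34, 23, 26, 50, 20]


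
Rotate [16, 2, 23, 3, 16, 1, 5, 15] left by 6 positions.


Left rotate by 6: [5, 15, 16, 2, 23, 3, 16, 1]


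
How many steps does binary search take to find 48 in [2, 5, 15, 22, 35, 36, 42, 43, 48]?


Search for 48:
[0,8] mid=4 arr[4]=35
[5,8] mid=6 arr[6]=42
[7,8] mid=7 arr[7]=43
[8,8] mid=8 arr[8]=48
Total: 4 comparisons


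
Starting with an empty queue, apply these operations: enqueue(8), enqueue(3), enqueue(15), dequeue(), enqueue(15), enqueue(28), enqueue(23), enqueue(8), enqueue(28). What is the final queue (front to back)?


enqueue(8) -> [8]
enqueue(3) -> [8, 3]
enqueue(15) -> [8, 3, 15]
dequeue() returns 8 -> [3, 15]
enqueue(15) -> [3, 15, 15]
enqueue(28) -> [3, 15, 15, 28]
enqueue(23) -> [3, 15, 15, 28, 23]
enqueue(8) -> [3, 15, 15, 28, 23, 8]
enqueue(28) -> [3, 15, 15, 28, 23, 8, 28]
Final queue (front to back): [3, 15, 15, 28, 23, 8, 28]


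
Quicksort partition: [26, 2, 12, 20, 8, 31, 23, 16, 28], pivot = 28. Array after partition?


Elements <= 28 go left of pivot.
Result: [26, 2, 12, 20, 8, 23, 16, 28, 31], pivot at index 7


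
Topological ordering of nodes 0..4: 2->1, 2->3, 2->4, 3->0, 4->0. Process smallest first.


Kahn's algorithm, process smallest node first
Order: [2, 1, 3, 4, 0]


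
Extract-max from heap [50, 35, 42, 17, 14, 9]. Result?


Max = 50
Replace root with last, heapify down
Resulting heap: [42, 35, 9, 17, 14]


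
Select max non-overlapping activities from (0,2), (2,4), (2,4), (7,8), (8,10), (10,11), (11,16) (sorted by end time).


Greedy: pick earliest-ending, then skip overlaps.
Selected (6 activities): [(0, 2), (2, 4), (7, 8), (8, 10), (10, 11), (11, 16)]


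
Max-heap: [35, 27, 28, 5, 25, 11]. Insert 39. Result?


Append 39: [35, 27, 28, 5, 25, 11, 39]
Bubble up: swap idx 6(39) with idx 2(28); swap idx 2(39) with idx 0(35)
Result: [39, 27, 35, 5, 25, 11, 28]


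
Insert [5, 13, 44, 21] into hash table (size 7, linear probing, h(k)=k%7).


Insertions: 5->slot 5; 13->slot 6; 44->slot 2; 21->slot 0
Table: [21, None, 44, None, None, 5, 13]


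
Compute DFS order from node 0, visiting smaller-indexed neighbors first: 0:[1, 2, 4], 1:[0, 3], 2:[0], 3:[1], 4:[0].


DFS stack-based: start with [0]
Visit order: [0, 1, 3, 2, 4]


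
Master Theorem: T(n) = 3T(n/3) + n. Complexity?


a=3, b=3, c=1. log_3(3)=1 = c=1. Case 2: O(n^c log n) = O(n log n)
Complexity: O(n log n)


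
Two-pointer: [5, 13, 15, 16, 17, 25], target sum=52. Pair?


Two pointers: lo=0, hi=5
No pair sums to 52


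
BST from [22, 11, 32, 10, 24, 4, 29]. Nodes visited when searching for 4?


BST root = 22
Search for 4: compare at each node
Path: [22, 11, 10, 4]


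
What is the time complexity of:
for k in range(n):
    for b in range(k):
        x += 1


Per nesting level: O(n) * O(n) [triangular over k] = O(n^2)
Complexity: O(n^2)


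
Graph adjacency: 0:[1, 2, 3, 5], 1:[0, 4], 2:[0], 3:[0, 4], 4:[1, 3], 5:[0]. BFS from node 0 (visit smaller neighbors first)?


BFS queue: start with [0]
Visit order: [0, 1, 2, 3, 5, 4]


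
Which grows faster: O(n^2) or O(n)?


linear grows slower than quadratic
O(n) is asymptotically smaller; O(n^2) grows faster


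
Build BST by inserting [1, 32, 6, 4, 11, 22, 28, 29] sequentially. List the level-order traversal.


Root = 1; build tree by BST insertion.
Level-Order traversal: [1, 32, 6, 4, 11, 22, 28, 29]


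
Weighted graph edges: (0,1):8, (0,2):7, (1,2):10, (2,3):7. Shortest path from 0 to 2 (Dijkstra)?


Dijkstra from 0:
Distances: {0: 0, 1: 8, 2: 7, 3: 14}
Shortest distance to 2 = 7, path = [0, 2]


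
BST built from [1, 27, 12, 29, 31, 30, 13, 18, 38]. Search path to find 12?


BST root = 1
Search for 12: compare at each node
Path: [1, 27, 12]


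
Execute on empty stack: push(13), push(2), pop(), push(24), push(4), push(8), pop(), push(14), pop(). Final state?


push(13) -> [13]
push(2) -> [13, 2]
pop() returns 2 -> [13]
push(24) -> [13, 24]
push(4) -> [13, 24, 4]
push(8) -> [13, 24, 4, 8]
pop() returns 8 -> [13, 24, 4]
push(14) -> [13, 24, 4, 14]
pop() returns 14 -> [13, 24, 4]
Final stack (bottom to top): [13, 24, 4]


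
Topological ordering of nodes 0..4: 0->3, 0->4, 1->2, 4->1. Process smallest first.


Kahn's algorithm, process smallest node first
Order: [0, 3, 4, 1, 2]


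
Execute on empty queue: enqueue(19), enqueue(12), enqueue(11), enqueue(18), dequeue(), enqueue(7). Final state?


enqueue(19) -> [19]
enqueue(12) -> [19, 12]
enqueue(11) -> [19, 12, 11]
enqueue(18) -> [19, 12, 11, 18]
dequeue() returns 19 -> [12, 11, 18]
enqueue(7) -> [12, 11, 18, 7]
Final queue (front to back): [12, 11, 18, 7]


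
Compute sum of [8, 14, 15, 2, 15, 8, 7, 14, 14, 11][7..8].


Prefix sums: [0, 8, 22, 37, 39, 54, 62, 69, 83, 97, 108]
Sum[7..8] = prefix[9] - prefix[7] = 97 - 69 = 28


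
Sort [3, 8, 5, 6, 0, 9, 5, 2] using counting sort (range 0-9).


Count array: [1, 0, 1, 1, 0, 2, 1, 0, 1, 1]
Reconstruct: [0, 2, 3, 5, 5, 6, 8, 9]


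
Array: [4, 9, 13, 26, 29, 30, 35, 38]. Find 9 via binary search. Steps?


Search for 9:
[0,7] mid=3 arr[3]=26
[0,2] mid=1 arr[1]=9
Total: 2 comparisons


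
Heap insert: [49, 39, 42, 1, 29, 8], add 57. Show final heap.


Append 57: [49, 39, 42, 1, 29, 8, 57]
Bubble up: swap idx 6(57) with idx 2(42); swap idx 2(57) with idx 0(49)
Result: [57, 39, 49, 1, 29, 8, 42]


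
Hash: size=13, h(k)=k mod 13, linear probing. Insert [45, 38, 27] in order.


Insertions: 45->slot 6; 38->slot 12; 27->slot 1
Table: [None, 27, None, None, None, None, 45, None, None, None, None, None, 38]


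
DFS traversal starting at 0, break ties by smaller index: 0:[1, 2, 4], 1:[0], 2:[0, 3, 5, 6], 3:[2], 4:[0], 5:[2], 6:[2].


DFS stack-based: start with [0]
Visit order: [0, 1, 2, 3, 5, 6, 4]


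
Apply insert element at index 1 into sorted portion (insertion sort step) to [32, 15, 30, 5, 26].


After one pass: [15, 32, 30, 5, 26]


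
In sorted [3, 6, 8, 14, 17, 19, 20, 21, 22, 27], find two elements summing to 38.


Two pointers: lo=0, hi=9
Found pair: (17, 21) summing to 38


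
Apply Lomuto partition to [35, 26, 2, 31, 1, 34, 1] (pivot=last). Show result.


Elements <= 1 go left of pivot.
Result: [1, 1, 2, 31, 35, 34, 26], pivot at index 1


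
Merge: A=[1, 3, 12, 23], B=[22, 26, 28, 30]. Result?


Compare heads, take smaller each step.
Merged: [1, 3, 12, 22, 23, 26, 28, 30]


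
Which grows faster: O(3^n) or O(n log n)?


linearithmic grows slower than exponential (base 3)
O(n log n) is asymptotically smaller; O(3^n) grows faster


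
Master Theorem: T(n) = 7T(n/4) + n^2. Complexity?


a=7, b=4, c=2. log_4(7)=1.404 < c=2. Case 3: O(n^c) = O(n^2)
Complexity: O(n^2)


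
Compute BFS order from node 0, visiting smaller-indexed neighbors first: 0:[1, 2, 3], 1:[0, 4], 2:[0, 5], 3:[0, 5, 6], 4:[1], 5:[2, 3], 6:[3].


BFS queue: start with [0]
Visit order: [0, 1, 2, 3, 4, 5, 6]


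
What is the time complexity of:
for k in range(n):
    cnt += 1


Per nesting level: O(n) = O(n)
Complexity: O(n)


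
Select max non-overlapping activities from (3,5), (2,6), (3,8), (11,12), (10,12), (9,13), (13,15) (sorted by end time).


Greedy: pick earliest-ending, then skip overlaps.
Selected (3 activities): [(3, 5), (11, 12), (13, 15)]


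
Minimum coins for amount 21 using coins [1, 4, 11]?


dp[0]=0; dp[i]=1+min(dp[i-c] for c in coins)
...dp[16]=3, dp[17]=4, dp[18]=5, dp[19]=3, dp[20]=4, dp[21]=5
Minimum coins for 21 = 5


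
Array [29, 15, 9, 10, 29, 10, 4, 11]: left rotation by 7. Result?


Left rotate by 7: [11, 29, 15, 9, 10, 29, 10, 4]


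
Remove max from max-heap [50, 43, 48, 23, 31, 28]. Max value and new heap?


Max = 50
Replace root with last, heapify down
Resulting heap: [48, 43, 28, 23, 31]


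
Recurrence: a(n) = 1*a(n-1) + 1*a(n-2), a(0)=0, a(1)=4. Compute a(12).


Build bottom-up:
...a(10)=220, a(11)=356, a(12)=1*356+1*220=576


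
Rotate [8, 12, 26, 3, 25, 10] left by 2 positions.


Left rotate by 2: [26, 3, 25, 10, 8, 12]


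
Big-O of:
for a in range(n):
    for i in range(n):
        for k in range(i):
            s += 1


Per nesting level: O(n) * O(n) * O(n) [triangular over i] = O(n^3)
Complexity: O(n^3)


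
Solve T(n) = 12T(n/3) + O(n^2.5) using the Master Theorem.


a=12, b=3, c=2.5. log_3(12)=2.262 < c=2.5. Case 3: O(n^c) = O(n^2.500)
Complexity: O(n^2.500)


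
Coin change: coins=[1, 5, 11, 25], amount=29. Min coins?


dp[0]=0; dp[i]=1+min(dp[i-c] for c in coins)
...dp[24]=4, dp[25]=1, dp[26]=2, dp[27]=3, dp[28]=4, dp[29]=5
Minimum coins for 29 = 5


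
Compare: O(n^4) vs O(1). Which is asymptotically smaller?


constant grows slower than quartic
O(1) is asymptotically smaller; O(n^4) grows faster


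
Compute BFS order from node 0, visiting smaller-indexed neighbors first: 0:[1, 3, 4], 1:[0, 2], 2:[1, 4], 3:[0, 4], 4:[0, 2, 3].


BFS queue: start with [0]
Visit order: [0, 1, 3, 4, 2]


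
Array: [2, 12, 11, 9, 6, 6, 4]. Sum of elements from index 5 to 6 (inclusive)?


Prefix sums: [0, 2, 14, 25, 34, 40, 46, 50]
Sum[5..6] = prefix[7] - prefix[5] = 50 - 40 = 10


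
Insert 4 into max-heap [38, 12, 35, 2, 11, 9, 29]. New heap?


Append 4: [38, 12, 35, 2, 11, 9, 29, 4]
Bubble up: swap idx 7(4) with idx 3(2)
Result: [38, 12, 35, 4, 11, 9, 29, 2]


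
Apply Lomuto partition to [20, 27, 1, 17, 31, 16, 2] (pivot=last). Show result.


Elements <= 2 go left of pivot.
Result: [1, 2, 20, 17, 31, 16, 27], pivot at index 1


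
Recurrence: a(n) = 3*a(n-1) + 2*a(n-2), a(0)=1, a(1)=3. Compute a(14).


Build bottom-up:
...a(12)=3598219, a(13)=12815247, a(14)=3*12815247+2*3598219=45642179


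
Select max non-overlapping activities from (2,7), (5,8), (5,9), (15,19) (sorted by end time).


Greedy: pick earliest-ending, then skip overlaps.
Selected (2 activities): [(2, 7), (15, 19)]


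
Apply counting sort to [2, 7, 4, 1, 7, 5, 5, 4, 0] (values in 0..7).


Count array: [1, 1, 1, 0, 2, 2, 0, 2]
Reconstruct: [0, 1, 2, 4, 4, 5, 5, 7, 7]


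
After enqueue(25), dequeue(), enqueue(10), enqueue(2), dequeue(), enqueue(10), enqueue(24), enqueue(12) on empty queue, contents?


enqueue(25) -> [25]
dequeue() returns 25 -> []
enqueue(10) -> [10]
enqueue(2) -> [10, 2]
dequeue() returns 10 -> [2]
enqueue(10) -> [2, 10]
enqueue(24) -> [2, 10, 24]
enqueue(12) -> [2, 10, 24, 12]
Final queue (front to back): [2, 10, 24, 12]


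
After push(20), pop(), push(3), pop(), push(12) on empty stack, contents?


push(20) -> [20]
pop() returns 20 -> []
push(3) -> [3]
pop() returns 3 -> []
push(12) -> [12]
Final stack (bottom to top): [12]


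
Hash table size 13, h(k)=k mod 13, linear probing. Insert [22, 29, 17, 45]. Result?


Insertions: 22->slot 9; 29->slot 3; 17->slot 4; 45->slot 6
Table: [None, None, None, 29, 17, None, 45, None, None, 22, None, None, None]


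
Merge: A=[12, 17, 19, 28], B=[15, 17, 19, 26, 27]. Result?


Compare heads, take smaller each step.
Merged: [12, 15, 17, 17, 19, 19, 26, 27, 28]


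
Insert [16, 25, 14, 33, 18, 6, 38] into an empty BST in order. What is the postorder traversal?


Root = 16; build tree by BST insertion.
Postorder traversal: [6, 14, 18, 38, 33, 25, 16]


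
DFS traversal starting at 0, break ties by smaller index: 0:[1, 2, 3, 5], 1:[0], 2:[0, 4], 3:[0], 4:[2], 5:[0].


DFS stack-based: start with [0]
Visit order: [0, 1, 2, 4, 3, 5]


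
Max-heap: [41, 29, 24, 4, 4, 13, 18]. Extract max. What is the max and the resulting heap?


Max = 41
Replace root with last, heapify down
Resulting heap: [29, 18, 24, 4, 4, 13]


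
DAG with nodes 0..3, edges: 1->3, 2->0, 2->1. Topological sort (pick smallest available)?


Kahn's algorithm, process smallest node first
Order: [2, 0, 1, 3]


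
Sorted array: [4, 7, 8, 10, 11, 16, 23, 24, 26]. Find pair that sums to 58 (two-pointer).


Two pointers: lo=0, hi=8
No pair sums to 58


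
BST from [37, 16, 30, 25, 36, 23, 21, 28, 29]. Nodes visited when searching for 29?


BST root = 37
Search for 29: compare at each node
Path: [37, 16, 30, 25, 28, 29]


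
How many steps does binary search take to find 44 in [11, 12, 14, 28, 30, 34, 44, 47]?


Search for 44:
[0,7] mid=3 arr[3]=28
[4,7] mid=5 arr[5]=34
[6,7] mid=6 arr[6]=44
Total: 3 comparisons


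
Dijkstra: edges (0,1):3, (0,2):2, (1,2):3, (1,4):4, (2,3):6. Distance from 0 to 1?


Dijkstra from 0:
Distances: {0: 0, 1: 3, 2: 2, 3: 8, 4: 7}
Shortest distance to 1 = 3, path = [0, 1]


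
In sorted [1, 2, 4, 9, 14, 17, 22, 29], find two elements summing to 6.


Two pointers: lo=0, hi=7
Found pair: (2, 4) summing to 6


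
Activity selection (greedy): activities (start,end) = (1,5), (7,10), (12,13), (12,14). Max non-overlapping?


Greedy: pick earliest-ending, then skip overlaps.
Selected (3 activities): [(1, 5), (7, 10), (12, 13)]


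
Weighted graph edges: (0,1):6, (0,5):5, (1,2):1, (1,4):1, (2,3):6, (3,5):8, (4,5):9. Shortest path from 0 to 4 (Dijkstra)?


Dijkstra from 0:
Distances: {0: 0, 1: 6, 2: 7, 3: 13, 4: 7, 5: 5}
Shortest distance to 4 = 7, path = [0, 1, 4]


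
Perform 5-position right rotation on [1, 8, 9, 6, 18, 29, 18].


Right rotate by 5: [9, 6, 18, 29, 18, 1, 8]


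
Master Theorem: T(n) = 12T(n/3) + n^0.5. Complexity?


a=12, b=3, c=0.5. log_3(12)=2.262 > c=0.5. Case 1: O(n^log_b(a)) = O(n^2.262)
Complexity: O(n^2.262)


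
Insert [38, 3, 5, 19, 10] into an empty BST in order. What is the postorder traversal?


Root = 38; build tree by BST insertion.
Postorder traversal: [10, 19, 5, 3, 38]


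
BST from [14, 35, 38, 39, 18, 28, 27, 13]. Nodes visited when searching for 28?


BST root = 14
Search for 28: compare at each node
Path: [14, 35, 18, 28]


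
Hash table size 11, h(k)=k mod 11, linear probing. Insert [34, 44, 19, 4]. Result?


Insertions: 34->slot 1; 44->slot 0; 19->slot 8; 4->slot 4
Table: [44, 34, None, None, 4, None, None, None, 19, None, None]


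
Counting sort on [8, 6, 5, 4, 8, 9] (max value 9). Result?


Count array: [0, 0, 0, 0, 1, 1, 1, 0, 2, 1]
Reconstruct: [4, 5, 6, 8, 8, 9]


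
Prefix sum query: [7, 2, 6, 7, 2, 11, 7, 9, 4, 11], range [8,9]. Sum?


Prefix sums: [0, 7, 9, 15, 22, 24, 35, 42, 51, 55, 66]
Sum[8..9] = prefix[10] - prefix[8] = 66 - 51 = 15


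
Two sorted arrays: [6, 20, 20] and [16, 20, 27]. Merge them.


Compare heads, take smaller each step.
Merged: [6, 16, 20, 20, 20, 27]


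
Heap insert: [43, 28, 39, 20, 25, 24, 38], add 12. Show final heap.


Append 12: [43, 28, 39, 20, 25, 24, 38, 12]
Bubble up: no swaps needed
Result: [43, 28, 39, 20, 25, 24, 38, 12]


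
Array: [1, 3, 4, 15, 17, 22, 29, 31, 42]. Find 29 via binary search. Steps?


Search for 29:
[0,8] mid=4 arr[4]=17
[5,8] mid=6 arr[6]=29
Total: 2 comparisons


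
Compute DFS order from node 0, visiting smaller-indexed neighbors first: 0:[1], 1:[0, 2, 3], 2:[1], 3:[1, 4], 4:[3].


DFS stack-based: start with [0]
Visit order: [0, 1, 2, 3, 4]


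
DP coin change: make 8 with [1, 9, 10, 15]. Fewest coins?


dp[0]=0; dp[i]=1+min(dp[i-c] for c in coins)
...dp[3]=3, dp[4]=4, dp[5]=5, dp[6]=6, dp[7]=7, dp[8]=8
Minimum coins for 8 = 8


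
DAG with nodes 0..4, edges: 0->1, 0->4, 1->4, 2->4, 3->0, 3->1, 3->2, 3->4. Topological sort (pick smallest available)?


Kahn's algorithm, process smallest node first
Order: [3, 0, 1, 2, 4]


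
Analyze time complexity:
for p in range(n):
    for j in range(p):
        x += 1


Per nesting level: O(n) * O(n) [triangular over p] = O(n^2)
Complexity: O(n^2)


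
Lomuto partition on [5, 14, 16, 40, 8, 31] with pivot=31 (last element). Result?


Elements <= 31 go left of pivot.
Result: [5, 14, 16, 8, 31, 40], pivot at index 4


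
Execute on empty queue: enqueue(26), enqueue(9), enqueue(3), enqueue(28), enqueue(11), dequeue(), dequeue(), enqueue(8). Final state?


enqueue(26) -> [26]
enqueue(9) -> [26, 9]
enqueue(3) -> [26, 9, 3]
enqueue(28) -> [26, 9, 3, 28]
enqueue(11) -> [26, 9, 3, 28, 11]
dequeue() returns 26 -> [9, 3, 28, 11]
dequeue() returns 9 -> [3, 28, 11]
enqueue(8) -> [3, 28, 11, 8]
Final queue (front to back): [3, 28, 11, 8]


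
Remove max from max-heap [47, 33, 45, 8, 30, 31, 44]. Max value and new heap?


Max = 47
Replace root with last, heapify down
Resulting heap: [45, 33, 44, 8, 30, 31]


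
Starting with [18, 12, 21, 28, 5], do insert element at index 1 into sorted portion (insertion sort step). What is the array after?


After one pass: [12, 18, 21, 28, 5]


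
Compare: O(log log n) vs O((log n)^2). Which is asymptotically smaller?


double-logarithmic grows slower than polylogarithmic
O(log log n) is asymptotically smaller; O((log n)^2) grows faster


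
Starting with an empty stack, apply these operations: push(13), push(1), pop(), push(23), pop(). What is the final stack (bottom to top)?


push(13) -> [13]
push(1) -> [13, 1]
pop() returns 1 -> [13]
push(23) -> [13, 23]
pop() returns 23 -> [13]
Final stack (bottom to top): [13]


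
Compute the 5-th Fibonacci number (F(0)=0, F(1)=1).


F(n)=F(n-1)+F(n-2)
...F(3)=2, F(4)=3, F(5)=5


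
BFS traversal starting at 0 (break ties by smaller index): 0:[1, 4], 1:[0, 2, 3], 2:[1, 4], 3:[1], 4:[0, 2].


BFS queue: start with [0]
Visit order: [0, 1, 4, 2, 3]


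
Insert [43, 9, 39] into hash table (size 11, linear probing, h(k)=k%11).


Insertions: 43->slot 10; 9->slot 9; 39->slot 6
Table: [None, None, None, None, None, None, 39, None, None, 9, 43]


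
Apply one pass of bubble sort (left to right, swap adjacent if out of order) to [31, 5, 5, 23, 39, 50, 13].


After one pass: [5, 5, 23, 31, 39, 13, 50]


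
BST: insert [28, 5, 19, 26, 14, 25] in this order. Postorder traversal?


Root = 28; build tree by BST insertion.
Postorder traversal: [14, 25, 26, 19, 5, 28]


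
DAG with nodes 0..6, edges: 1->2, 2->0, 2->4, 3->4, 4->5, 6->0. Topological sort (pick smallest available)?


Kahn's algorithm, process smallest node first
Order: [1, 2, 3, 4, 5, 6, 0]


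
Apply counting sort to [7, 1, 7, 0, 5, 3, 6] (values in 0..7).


Count array: [1, 1, 0, 1, 0, 1, 1, 2]
Reconstruct: [0, 1, 3, 5, 6, 7, 7]


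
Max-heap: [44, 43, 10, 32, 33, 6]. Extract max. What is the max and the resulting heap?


Max = 44
Replace root with last, heapify down
Resulting heap: [43, 33, 10, 32, 6]


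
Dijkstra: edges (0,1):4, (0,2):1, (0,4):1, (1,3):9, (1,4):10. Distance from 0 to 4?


Dijkstra from 0:
Distances: {0: 0, 1: 4, 2: 1, 3: 13, 4: 1}
Shortest distance to 4 = 1, path = [0, 4]


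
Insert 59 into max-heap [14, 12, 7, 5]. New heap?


Append 59: [14, 12, 7, 5, 59]
Bubble up: swap idx 4(59) with idx 1(12); swap idx 1(59) with idx 0(14)
Result: [59, 14, 7, 5, 12]


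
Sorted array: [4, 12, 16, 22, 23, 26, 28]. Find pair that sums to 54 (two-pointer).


Two pointers: lo=0, hi=6
Found pair: (26, 28) summing to 54


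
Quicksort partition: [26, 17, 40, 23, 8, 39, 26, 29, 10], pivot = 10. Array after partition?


Elements <= 10 go left of pivot.
Result: [8, 10, 40, 23, 26, 39, 26, 29, 17], pivot at index 1


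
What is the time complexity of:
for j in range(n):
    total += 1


Per nesting level: O(n) = O(n)
Complexity: O(n)


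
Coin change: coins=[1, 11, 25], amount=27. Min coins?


dp[0]=0; dp[i]=1+min(dp[i-c] for c in coins)
...dp[22]=2, dp[23]=3, dp[24]=4, dp[25]=1, dp[26]=2, dp[27]=3
Minimum coins for 27 = 3


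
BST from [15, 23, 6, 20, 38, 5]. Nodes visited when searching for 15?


BST root = 15
Search for 15: compare at each node
Path: [15]


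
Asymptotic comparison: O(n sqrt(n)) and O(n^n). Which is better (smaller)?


n^1.5 grows slower than n^n
O(n sqrt(n)) is asymptotically smaller; O(n^n) grows faster


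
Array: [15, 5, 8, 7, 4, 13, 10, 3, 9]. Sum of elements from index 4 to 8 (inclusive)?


Prefix sums: [0, 15, 20, 28, 35, 39, 52, 62, 65, 74]
Sum[4..8] = prefix[9] - prefix[4] = 74 - 35 = 39


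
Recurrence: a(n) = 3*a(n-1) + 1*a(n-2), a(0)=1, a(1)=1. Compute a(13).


Build bottom-up:
...a(11)=184318, a(12)=608761, a(13)=3*608761+1*184318=2010601


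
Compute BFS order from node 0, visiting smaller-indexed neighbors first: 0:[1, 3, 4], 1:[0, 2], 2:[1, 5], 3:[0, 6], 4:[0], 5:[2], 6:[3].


BFS queue: start with [0]
Visit order: [0, 1, 3, 4, 2, 6, 5]


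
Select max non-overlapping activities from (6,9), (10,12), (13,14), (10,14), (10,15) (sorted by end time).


Greedy: pick earliest-ending, then skip overlaps.
Selected (3 activities): [(6, 9), (10, 12), (13, 14)]


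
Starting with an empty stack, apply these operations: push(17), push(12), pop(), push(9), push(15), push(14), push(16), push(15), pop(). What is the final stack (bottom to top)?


push(17) -> [17]
push(12) -> [17, 12]
pop() returns 12 -> [17]
push(9) -> [17, 9]
push(15) -> [17, 9, 15]
push(14) -> [17, 9, 15, 14]
push(16) -> [17, 9, 15, 14, 16]
push(15) -> [17, 9, 15, 14, 16, 15]
pop() returns 15 -> [17, 9, 15, 14, 16]
Final stack (bottom to top): [17, 9, 15, 14, 16]


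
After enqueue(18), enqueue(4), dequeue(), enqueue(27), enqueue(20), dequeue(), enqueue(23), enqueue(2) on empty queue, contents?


enqueue(18) -> [18]
enqueue(4) -> [18, 4]
dequeue() returns 18 -> [4]
enqueue(27) -> [4, 27]
enqueue(20) -> [4, 27, 20]
dequeue() returns 4 -> [27, 20]
enqueue(23) -> [27, 20, 23]
enqueue(2) -> [27, 20, 23, 2]
Final queue (front to back): [27, 20, 23, 2]


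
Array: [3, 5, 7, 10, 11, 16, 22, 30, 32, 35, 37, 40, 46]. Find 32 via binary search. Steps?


Search for 32:
[0,12] mid=6 arr[6]=22
[7,12] mid=9 arr[9]=35
[7,8] mid=7 arr[7]=30
[8,8] mid=8 arr[8]=32
Total: 4 comparisons


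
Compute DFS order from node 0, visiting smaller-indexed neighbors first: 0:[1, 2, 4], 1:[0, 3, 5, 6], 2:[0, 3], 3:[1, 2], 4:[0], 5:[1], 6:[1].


DFS stack-based: start with [0]
Visit order: [0, 1, 3, 2, 5, 6, 4]


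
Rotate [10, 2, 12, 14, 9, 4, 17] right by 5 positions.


Right rotate by 5: [12, 14, 9, 4, 17, 10, 2]
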